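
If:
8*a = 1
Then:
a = 1/8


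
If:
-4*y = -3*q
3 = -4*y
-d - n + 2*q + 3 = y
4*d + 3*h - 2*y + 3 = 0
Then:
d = 7/4 - n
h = 4*n/3 - 23/6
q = -1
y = -3/4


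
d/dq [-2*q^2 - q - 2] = -4*q - 1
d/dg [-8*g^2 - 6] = -16*g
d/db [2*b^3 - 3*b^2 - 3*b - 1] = 6*b^2 - 6*b - 3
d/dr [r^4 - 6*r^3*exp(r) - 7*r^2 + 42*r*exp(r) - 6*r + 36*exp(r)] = -6*r^3*exp(r) + 4*r^3 - 18*r^2*exp(r) + 42*r*exp(r) - 14*r + 78*exp(r) - 6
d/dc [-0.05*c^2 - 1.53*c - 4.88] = -0.1*c - 1.53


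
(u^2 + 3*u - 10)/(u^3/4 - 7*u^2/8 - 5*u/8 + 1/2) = 8*(u^2 + 3*u - 10)/(2*u^3 - 7*u^2 - 5*u + 4)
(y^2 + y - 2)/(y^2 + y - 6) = (y^2 + y - 2)/(y^2 + y - 6)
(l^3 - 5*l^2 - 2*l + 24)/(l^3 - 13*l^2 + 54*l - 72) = (l + 2)/(l - 6)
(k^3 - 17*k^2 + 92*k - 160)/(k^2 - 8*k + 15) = (k^2 - 12*k + 32)/(k - 3)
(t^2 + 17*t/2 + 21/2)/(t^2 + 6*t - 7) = (t + 3/2)/(t - 1)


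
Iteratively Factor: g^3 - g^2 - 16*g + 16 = (g - 1)*(g^2 - 16) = (g - 1)*(g + 4)*(g - 4)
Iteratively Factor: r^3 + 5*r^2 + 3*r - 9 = (r - 1)*(r^2 + 6*r + 9) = (r - 1)*(r + 3)*(r + 3)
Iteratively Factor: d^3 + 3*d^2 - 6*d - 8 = (d + 1)*(d^2 + 2*d - 8) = (d + 1)*(d + 4)*(d - 2)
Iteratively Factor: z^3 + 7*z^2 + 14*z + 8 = (z + 4)*(z^2 + 3*z + 2) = (z + 2)*(z + 4)*(z + 1)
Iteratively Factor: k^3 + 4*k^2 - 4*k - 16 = (k + 4)*(k^2 - 4) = (k - 2)*(k + 4)*(k + 2)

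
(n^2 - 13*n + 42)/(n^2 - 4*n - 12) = (n - 7)/(n + 2)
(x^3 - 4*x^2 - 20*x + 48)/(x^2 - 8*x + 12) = x + 4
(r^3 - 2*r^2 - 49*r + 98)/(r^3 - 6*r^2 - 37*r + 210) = (r^2 + 5*r - 14)/(r^2 + r - 30)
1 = 1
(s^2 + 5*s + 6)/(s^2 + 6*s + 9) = (s + 2)/(s + 3)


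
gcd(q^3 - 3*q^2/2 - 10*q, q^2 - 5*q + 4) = q - 4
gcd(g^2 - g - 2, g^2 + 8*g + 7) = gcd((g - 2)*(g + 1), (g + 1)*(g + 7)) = g + 1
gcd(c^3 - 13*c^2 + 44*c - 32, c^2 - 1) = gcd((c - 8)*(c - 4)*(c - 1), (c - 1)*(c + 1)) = c - 1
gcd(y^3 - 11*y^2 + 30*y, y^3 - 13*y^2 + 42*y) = y^2 - 6*y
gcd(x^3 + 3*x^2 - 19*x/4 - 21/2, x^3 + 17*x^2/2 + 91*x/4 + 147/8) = x^2 + 5*x + 21/4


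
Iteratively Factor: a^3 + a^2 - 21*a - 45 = (a - 5)*(a^2 + 6*a + 9) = (a - 5)*(a + 3)*(a + 3)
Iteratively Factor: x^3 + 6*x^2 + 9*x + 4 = (x + 4)*(x^2 + 2*x + 1) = (x + 1)*(x + 4)*(x + 1)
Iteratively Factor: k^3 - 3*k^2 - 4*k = (k)*(k^2 - 3*k - 4) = k*(k + 1)*(k - 4)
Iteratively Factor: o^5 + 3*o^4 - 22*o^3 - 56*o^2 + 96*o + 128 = (o + 4)*(o^4 - o^3 - 18*o^2 + 16*o + 32) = (o + 1)*(o + 4)*(o^3 - 2*o^2 - 16*o + 32) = (o - 4)*(o + 1)*(o + 4)*(o^2 + 2*o - 8) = (o - 4)*(o - 2)*(o + 1)*(o + 4)*(o + 4)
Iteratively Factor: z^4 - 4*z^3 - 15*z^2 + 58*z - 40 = (z - 5)*(z^3 + z^2 - 10*z + 8) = (z - 5)*(z + 4)*(z^2 - 3*z + 2) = (z - 5)*(z - 2)*(z + 4)*(z - 1)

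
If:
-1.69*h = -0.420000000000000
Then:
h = 0.25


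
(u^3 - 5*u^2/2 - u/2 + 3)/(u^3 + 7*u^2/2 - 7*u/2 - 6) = (u - 2)/(u + 4)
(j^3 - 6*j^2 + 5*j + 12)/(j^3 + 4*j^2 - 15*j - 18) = (j - 4)/(j + 6)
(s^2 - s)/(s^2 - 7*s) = (s - 1)/(s - 7)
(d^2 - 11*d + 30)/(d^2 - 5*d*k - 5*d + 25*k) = (d - 6)/(d - 5*k)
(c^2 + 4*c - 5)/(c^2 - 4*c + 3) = (c + 5)/(c - 3)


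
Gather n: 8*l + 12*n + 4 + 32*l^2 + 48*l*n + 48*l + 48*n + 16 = 32*l^2 + 56*l + n*(48*l + 60) + 20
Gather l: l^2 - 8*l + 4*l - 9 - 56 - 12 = l^2 - 4*l - 77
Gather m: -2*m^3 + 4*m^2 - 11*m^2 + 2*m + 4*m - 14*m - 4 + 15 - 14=-2*m^3 - 7*m^2 - 8*m - 3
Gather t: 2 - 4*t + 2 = 4 - 4*t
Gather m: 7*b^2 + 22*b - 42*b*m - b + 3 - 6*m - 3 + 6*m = 7*b^2 - 42*b*m + 21*b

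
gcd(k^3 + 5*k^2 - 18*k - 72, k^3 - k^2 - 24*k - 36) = k + 3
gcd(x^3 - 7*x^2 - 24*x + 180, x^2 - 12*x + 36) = x^2 - 12*x + 36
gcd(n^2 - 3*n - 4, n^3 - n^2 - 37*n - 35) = n + 1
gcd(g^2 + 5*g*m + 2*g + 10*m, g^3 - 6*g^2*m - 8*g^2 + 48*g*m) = 1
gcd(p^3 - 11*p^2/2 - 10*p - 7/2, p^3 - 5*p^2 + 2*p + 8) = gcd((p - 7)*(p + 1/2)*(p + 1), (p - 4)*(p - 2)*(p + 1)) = p + 1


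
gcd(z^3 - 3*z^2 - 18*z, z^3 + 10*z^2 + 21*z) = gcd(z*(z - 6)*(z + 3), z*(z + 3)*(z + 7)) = z^2 + 3*z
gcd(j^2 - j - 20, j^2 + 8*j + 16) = j + 4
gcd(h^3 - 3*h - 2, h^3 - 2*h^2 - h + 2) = h^2 - h - 2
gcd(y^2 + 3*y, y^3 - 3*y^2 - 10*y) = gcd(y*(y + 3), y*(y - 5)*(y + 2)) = y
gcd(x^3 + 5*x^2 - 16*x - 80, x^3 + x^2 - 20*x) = x^2 + x - 20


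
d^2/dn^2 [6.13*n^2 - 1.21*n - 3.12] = 12.2600000000000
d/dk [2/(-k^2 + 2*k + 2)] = 4*(k - 1)/(-k^2 + 2*k + 2)^2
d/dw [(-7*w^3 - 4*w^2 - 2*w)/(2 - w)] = 2*(7*w^3 - 19*w^2 - 8*w - 2)/(w^2 - 4*w + 4)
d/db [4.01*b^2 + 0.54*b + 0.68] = 8.02*b + 0.54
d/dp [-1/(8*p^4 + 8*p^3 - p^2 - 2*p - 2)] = 2*(16*p^3 + 12*p^2 - p - 1)/(-8*p^4 - 8*p^3 + p^2 + 2*p + 2)^2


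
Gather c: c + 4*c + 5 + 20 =5*c + 25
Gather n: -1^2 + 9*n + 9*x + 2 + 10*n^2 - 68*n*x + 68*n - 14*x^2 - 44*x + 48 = 10*n^2 + n*(77 - 68*x) - 14*x^2 - 35*x + 49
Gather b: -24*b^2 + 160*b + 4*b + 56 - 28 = -24*b^2 + 164*b + 28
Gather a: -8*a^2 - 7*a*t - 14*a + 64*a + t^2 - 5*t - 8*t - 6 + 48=-8*a^2 + a*(50 - 7*t) + t^2 - 13*t + 42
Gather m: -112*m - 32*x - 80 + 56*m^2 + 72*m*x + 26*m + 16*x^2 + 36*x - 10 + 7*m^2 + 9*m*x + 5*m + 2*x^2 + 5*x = 63*m^2 + m*(81*x - 81) + 18*x^2 + 9*x - 90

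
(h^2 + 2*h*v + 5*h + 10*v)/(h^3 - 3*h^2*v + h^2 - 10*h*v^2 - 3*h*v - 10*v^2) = (-h - 5)/(-h^2 + 5*h*v - h + 5*v)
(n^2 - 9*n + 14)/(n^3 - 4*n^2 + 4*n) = (n - 7)/(n*(n - 2))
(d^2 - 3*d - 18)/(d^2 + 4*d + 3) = (d - 6)/(d + 1)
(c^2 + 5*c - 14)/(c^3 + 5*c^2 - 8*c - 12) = (c + 7)/(c^2 + 7*c + 6)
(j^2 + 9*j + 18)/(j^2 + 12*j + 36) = (j + 3)/(j + 6)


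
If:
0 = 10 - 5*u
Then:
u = 2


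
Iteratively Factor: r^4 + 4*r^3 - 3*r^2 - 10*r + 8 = (r - 1)*(r^3 + 5*r^2 + 2*r - 8) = (r - 1)*(r + 4)*(r^2 + r - 2) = (r - 1)*(r + 2)*(r + 4)*(r - 1)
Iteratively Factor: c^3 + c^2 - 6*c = (c)*(c^2 + c - 6) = c*(c + 3)*(c - 2)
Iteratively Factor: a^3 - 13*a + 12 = (a + 4)*(a^2 - 4*a + 3) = (a - 1)*(a + 4)*(a - 3)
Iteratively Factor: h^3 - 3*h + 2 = (h - 1)*(h^2 + h - 2) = (h - 1)*(h + 2)*(h - 1)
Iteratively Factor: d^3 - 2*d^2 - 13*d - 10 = (d + 1)*(d^2 - 3*d - 10) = (d + 1)*(d + 2)*(d - 5)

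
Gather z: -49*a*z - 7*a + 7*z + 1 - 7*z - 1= -49*a*z - 7*a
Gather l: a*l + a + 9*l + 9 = a + l*(a + 9) + 9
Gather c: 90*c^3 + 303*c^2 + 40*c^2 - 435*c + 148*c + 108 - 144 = 90*c^3 + 343*c^2 - 287*c - 36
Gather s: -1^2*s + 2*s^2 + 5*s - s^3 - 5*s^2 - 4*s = -s^3 - 3*s^2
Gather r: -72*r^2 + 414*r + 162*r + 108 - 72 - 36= -72*r^2 + 576*r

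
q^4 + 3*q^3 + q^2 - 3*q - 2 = (q - 1)*(q + 1)^2*(q + 2)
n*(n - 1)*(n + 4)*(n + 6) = n^4 + 9*n^3 + 14*n^2 - 24*n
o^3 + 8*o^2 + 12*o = o*(o + 2)*(o + 6)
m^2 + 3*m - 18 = (m - 3)*(m + 6)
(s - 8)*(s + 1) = s^2 - 7*s - 8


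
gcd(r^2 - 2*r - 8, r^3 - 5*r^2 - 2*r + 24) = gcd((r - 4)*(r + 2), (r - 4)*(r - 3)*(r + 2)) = r^2 - 2*r - 8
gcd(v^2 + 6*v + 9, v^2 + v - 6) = v + 3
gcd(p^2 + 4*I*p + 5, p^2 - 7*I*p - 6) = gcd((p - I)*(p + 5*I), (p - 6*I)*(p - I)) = p - I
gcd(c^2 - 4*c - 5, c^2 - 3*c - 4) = c + 1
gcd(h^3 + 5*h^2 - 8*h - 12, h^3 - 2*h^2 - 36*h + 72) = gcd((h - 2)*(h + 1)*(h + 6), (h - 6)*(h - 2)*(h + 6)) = h^2 + 4*h - 12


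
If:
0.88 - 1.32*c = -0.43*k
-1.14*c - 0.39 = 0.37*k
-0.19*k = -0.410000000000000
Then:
No Solution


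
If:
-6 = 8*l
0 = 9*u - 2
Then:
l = -3/4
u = 2/9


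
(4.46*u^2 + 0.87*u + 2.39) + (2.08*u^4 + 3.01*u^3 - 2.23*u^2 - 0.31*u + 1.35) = 2.08*u^4 + 3.01*u^3 + 2.23*u^2 + 0.56*u + 3.74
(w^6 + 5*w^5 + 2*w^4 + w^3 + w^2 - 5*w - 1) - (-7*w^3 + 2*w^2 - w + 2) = w^6 + 5*w^5 + 2*w^4 + 8*w^3 - w^2 - 4*w - 3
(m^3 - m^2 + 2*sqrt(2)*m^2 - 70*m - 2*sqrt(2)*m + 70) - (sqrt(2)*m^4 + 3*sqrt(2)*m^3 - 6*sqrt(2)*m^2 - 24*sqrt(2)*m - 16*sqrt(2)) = -sqrt(2)*m^4 - 3*sqrt(2)*m^3 + m^3 - m^2 + 8*sqrt(2)*m^2 - 70*m + 22*sqrt(2)*m + 16*sqrt(2) + 70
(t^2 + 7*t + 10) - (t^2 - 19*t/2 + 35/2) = 33*t/2 - 15/2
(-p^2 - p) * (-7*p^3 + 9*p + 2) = 7*p^5 + 7*p^4 - 9*p^3 - 11*p^2 - 2*p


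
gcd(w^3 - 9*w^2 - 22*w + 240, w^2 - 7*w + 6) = w - 6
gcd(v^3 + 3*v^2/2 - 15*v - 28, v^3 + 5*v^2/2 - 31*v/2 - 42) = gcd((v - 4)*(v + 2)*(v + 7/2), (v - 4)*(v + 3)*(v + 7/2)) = v^2 - v/2 - 14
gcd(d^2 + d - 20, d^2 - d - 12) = d - 4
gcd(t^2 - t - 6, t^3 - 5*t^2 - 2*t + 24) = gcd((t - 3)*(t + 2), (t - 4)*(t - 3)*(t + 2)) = t^2 - t - 6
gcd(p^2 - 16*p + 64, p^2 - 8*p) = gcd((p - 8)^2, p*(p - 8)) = p - 8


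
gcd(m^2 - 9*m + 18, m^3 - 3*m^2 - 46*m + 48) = 1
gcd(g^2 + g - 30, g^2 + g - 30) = g^2 + g - 30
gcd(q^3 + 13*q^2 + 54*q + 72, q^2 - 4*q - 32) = q + 4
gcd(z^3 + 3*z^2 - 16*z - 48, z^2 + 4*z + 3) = z + 3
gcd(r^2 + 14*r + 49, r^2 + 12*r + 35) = r + 7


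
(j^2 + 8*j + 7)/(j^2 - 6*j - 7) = (j + 7)/(j - 7)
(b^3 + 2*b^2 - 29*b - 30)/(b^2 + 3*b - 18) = (b^2 - 4*b - 5)/(b - 3)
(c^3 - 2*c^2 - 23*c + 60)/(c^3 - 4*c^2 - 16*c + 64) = (c^2 + 2*c - 15)/(c^2 - 16)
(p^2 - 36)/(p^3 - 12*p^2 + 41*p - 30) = (p + 6)/(p^2 - 6*p + 5)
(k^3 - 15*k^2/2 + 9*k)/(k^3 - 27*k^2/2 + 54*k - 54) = k/(k - 6)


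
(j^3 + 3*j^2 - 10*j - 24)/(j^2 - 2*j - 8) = (j^2 + j - 12)/(j - 4)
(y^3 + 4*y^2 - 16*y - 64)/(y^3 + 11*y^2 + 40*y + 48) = (y - 4)/(y + 3)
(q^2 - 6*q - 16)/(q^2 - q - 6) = (q - 8)/(q - 3)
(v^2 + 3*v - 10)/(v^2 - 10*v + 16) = (v + 5)/(v - 8)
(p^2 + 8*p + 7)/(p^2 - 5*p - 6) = (p + 7)/(p - 6)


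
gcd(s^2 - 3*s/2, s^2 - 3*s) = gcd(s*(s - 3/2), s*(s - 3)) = s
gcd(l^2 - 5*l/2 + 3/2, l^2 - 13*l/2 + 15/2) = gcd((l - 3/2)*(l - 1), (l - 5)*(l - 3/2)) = l - 3/2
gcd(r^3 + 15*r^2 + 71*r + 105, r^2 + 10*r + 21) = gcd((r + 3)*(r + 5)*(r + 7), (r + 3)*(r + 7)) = r^2 + 10*r + 21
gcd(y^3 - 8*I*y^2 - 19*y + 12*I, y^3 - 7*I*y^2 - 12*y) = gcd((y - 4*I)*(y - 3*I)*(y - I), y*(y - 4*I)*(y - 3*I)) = y^2 - 7*I*y - 12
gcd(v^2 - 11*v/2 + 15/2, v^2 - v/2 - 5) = v - 5/2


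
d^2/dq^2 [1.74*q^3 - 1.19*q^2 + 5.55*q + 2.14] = 10.44*q - 2.38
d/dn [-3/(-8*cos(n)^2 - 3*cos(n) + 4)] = 3*(16*cos(n) + 3)*sin(n)/(3*cos(n) + 4*cos(2*n))^2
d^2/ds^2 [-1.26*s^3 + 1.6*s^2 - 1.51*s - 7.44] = 3.2 - 7.56*s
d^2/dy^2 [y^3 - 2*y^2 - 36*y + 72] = 6*y - 4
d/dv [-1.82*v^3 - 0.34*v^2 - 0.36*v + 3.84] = -5.46*v^2 - 0.68*v - 0.36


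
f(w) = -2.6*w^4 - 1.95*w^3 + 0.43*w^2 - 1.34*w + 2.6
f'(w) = -10.4*w^3 - 5.85*w^2 + 0.86*w - 1.34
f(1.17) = -6.37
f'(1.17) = -25.00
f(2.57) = -144.53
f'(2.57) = -214.30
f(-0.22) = 2.93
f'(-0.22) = -1.70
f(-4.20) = -648.76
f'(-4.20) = 662.37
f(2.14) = -71.94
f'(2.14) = -128.21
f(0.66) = 0.85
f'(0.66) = -6.31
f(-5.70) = -2359.23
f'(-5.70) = 1729.70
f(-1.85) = -11.56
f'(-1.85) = 42.90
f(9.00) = -18454.78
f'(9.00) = -8049.05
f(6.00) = -3780.76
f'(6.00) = -2453.18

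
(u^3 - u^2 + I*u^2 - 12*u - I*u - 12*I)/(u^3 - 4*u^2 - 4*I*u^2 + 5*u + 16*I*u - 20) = (u + 3)/(u - 5*I)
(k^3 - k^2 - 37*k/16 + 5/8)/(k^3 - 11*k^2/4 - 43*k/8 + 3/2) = (4*k^2 - 3*k - 10)/(2*(2*k^2 - 5*k - 12))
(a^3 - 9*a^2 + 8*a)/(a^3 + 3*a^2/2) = 2*(a^2 - 9*a + 8)/(a*(2*a + 3))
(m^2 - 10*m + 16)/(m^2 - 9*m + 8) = (m - 2)/(m - 1)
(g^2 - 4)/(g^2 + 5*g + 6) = (g - 2)/(g + 3)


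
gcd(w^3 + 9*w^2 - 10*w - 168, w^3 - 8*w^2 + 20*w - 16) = w - 4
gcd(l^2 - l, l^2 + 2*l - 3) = l - 1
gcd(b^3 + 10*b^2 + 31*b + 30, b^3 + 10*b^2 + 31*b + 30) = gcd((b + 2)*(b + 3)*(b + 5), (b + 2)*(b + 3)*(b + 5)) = b^3 + 10*b^2 + 31*b + 30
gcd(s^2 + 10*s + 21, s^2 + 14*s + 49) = s + 7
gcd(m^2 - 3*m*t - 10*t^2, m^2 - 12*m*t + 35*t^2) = -m + 5*t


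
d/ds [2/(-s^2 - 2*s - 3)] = 4*(s + 1)/(s^2 + 2*s + 3)^2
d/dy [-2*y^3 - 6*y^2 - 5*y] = -6*y^2 - 12*y - 5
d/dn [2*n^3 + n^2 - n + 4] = 6*n^2 + 2*n - 1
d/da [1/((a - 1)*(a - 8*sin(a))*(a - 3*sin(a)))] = ((a - 1)*(a - 8*sin(a))*(3*cos(a) - 1) + (a - 1)*(a - 3*sin(a))*(8*cos(a) - 1) - (a - 8*sin(a))*(a - 3*sin(a)))/((a - 1)^2*(a - 8*sin(a))^2*(a - 3*sin(a))^2)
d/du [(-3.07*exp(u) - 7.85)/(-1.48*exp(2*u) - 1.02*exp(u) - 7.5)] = (-4.5436*exp(2*u) - 23.236*exp(u) + 15.018)*exp(u)/(2.1904*exp(4*u) + 3.0192*exp(3*u) + 23.2404*exp(2*u) + 15.3*exp(u) + 56.25)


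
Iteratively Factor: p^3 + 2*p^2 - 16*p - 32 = (p + 4)*(p^2 - 2*p - 8) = (p - 4)*(p + 4)*(p + 2)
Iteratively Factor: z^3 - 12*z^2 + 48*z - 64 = (z - 4)*(z^2 - 8*z + 16) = (z - 4)^2*(z - 4)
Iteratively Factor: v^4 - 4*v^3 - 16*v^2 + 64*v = (v - 4)*(v^3 - 16*v) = v*(v - 4)*(v^2 - 16) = v*(v - 4)^2*(v + 4)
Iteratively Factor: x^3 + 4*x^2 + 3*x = (x)*(x^2 + 4*x + 3) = x*(x + 1)*(x + 3)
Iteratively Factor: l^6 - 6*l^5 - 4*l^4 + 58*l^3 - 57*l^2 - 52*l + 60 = (l - 2)*(l^5 - 4*l^4 - 12*l^3 + 34*l^2 + 11*l - 30) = (l - 2)^2*(l^4 - 2*l^3 - 16*l^2 + 2*l + 15) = (l - 2)^2*(l - 1)*(l^3 - l^2 - 17*l - 15) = (l - 2)^2*(l - 1)*(l + 3)*(l^2 - 4*l - 5) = (l - 5)*(l - 2)^2*(l - 1)*(l + 3)*(l + 1)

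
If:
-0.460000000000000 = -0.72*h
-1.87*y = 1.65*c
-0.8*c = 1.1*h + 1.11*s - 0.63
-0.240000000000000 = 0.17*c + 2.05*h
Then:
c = -9.12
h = 0.64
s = 6.50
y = 8.04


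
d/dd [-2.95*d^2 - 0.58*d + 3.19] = -5.9*d - 0.58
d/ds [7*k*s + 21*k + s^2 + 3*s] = 7*k + 2*s + 3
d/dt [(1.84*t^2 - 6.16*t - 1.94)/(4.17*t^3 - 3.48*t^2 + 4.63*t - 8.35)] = (-7.6728*t^4 + 51.3744*t^3 + 11.3518*t^2 - 44.2304*t + 60.4182)/(17.3889*t^6 - 29.0232*t^5 + 50.7246*t^4 - 101.8638*t^3 + 79.5529*t^2 - 77.321*t + 69.7225)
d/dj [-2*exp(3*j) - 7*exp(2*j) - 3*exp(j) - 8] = (-6*exp(2*j) - 14*exp(j) - 3)*exp(j)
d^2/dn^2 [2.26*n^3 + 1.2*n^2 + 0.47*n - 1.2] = 13.56*n + 2.4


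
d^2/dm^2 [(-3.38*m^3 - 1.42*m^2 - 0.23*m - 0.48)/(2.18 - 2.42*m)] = (39.589264*m^3 - 106.989168*m^2 + 96.378672*m + 21.545736)/(14.172488*m^3 - 38.300856*m^2 + 34.502424*m - 10.360232)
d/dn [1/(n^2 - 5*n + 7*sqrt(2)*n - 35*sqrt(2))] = (-2*n - 7*sqrt(2) + 5)/(n^2 - 5*n + 7*sqrt(2)*n - 35*sqrt(2))^2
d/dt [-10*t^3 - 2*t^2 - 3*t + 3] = -30*t^2 - 4*t - 3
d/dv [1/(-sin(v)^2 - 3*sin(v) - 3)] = (2*sin(v) + 3)*cos(v)/(sin(v)^2 + 3*sin(v) + 3)^2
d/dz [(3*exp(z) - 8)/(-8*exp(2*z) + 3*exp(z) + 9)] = (24*exp(2*z) - 128*exp(z) + 51)*exp(z)/(64*exp(4*z) - 48*exp(3*z) - 135*exp(2*z) + 54*exp(z) + 81)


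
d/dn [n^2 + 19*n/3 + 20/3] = 2*n + 19/3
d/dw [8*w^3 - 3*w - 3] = 24*w^2 - 3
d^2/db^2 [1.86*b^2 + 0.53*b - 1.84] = 3.72000000000000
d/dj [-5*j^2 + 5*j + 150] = 5 - 10*j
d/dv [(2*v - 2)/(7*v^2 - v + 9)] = 2*(7*v^2 - v - (v - 1)*(14*v - 1) + 9)/(7*v^2 - v + 9)^2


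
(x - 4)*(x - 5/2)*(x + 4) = x^3 - 5*x^2/2 - 16*x + 40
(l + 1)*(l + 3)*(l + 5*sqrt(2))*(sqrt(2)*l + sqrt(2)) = sqrt(2)*l^4 + 5*sqrt(2)*l^3 + 10*l^3 + 7*sqrt(2)*l^2 + 50*l^2 + 3*sqrt(2)*l + 70*l + 30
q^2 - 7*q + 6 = (q - 6)*(q - 1)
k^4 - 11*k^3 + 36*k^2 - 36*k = k*(k - 6)*(k - 3)*(k - 2)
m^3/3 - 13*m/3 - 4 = (m/3 + 1)*(m - 4)*(m + 1)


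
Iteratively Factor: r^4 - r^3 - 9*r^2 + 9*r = (r + 3)*(r^3 - 4*r^2 + 3*r) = (r - 1)*(r + 3)*(r^2 - 3*r) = (r - 3)*(r - 1)*(r + 3)*(r)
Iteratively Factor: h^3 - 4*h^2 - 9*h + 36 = (h - 3)*(h^2 - h - 12) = (h - 4)*(h - 3)*(h + 3)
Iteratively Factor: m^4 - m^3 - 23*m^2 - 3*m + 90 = (m - 2)*(m^3 + m^2 - 21*m - 45) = (m - 5)*(m - 2)*(m^2 + 6*m + 9) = (m - 5)*(m - 2)*(m + 3)*(m + 3)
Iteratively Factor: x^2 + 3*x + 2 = (x + 2)*(x + 1)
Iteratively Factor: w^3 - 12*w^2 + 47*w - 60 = (w - 4)*(w^2 - 8*w + 15) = (w - 4)*(w - 3)*(w - 5)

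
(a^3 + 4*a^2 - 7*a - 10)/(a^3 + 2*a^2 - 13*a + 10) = (a + 1)/(a - 1)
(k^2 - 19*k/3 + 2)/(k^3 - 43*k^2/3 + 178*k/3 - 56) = (3*k - 1)/(3*k^2 - 25*k + 28)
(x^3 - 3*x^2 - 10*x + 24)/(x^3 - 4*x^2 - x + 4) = (x^2 + x - 6)/(x^2 - 1)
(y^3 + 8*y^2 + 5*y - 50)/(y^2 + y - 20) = (y^2 + 3*y - 10)/(y - 4)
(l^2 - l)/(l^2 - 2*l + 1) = l/(l - 1)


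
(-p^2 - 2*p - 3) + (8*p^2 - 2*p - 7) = 7*p^2 - 4*p - 10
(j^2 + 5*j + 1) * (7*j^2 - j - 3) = 7*j^4 + 34*j^3 - j^2 - 16*j - 3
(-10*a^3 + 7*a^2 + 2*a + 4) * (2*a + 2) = -20*a^4 - 6*a^3 + 18*a^2 + 12*a + 8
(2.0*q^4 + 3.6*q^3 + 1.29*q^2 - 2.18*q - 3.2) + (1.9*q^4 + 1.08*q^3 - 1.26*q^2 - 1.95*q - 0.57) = 3.9*q^4 + 4.68*q^3 + 0.03*q^2 - 4.13*q - 3.77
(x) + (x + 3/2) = 2*x + 3/2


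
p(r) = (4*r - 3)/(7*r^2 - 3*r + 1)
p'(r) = (3 - 14*r)*(4*r - 3)/(7*r^2 - 3*r + 1)^2 + 4/(7*r^2 - 3*r + 1)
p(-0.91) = -0.70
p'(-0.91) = -0.73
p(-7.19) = -0.08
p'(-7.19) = -0.01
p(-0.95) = -0.67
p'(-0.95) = -0.68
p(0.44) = -1.20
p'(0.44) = 7.52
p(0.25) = -2.91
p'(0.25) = 7.93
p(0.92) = 0.16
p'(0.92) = 0.57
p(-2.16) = -0.29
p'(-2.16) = -0.14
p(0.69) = -0.11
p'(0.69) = 2.08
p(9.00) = 0.06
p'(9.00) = -0.00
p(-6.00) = -0.10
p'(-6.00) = -0.02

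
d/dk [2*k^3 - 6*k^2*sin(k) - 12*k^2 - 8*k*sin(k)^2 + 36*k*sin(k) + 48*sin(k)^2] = -6*k^2*cos(k) + 6*k^2 - 12*k*sin(k) - 8*k*sin(2*k) + 36*k*cos(k) - 24*k - 8*sin(k)^2 + 36*sin(k) + 48*sin(2*k)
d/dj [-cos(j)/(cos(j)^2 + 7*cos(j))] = -sin(j)/(cos(j) + 7)^2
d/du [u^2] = 2*u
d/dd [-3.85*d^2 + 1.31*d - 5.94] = 1.31 - 7.7*d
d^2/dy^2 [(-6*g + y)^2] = 2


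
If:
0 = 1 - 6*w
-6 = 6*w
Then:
No Solution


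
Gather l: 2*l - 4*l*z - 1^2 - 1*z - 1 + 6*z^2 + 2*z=l*(2 - 4*z) + 6*z^2 + z - 2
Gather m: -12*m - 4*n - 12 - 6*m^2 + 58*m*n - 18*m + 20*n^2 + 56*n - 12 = -6*m^2 + m*(58*n - 30) + 20*n^2 + 52*n - 24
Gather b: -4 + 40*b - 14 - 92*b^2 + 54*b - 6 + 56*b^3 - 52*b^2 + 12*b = 56*b^3 - 144*b^2 + 106*b - 24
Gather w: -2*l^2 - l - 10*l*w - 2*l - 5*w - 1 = -2*l^2 - 3*l + w*(-10*l - 5) - 1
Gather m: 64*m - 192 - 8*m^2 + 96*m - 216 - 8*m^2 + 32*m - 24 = -16*m^2 + 192*m - 432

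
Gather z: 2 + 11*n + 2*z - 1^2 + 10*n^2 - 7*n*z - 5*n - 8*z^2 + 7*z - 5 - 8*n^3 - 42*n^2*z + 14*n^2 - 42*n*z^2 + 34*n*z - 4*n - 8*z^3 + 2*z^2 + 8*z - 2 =-8*n^3 + 24*n^2 + 2*n - 8*z^3 + z^2*(-42*n - 6) + z*(-42*n^2 + 27*n + 17) - 6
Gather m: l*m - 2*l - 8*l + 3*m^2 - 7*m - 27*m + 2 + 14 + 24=-10*l + 3*m^2 + m*(l - 34) + 40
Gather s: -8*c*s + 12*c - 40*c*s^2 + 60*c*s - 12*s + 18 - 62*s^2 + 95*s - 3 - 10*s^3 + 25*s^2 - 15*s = 12*c - 10*s^3 + s^2*(-40*c - 37) + s*(52*c + 68) + 15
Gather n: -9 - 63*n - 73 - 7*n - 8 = -70*n - 90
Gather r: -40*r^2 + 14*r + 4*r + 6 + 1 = -40*r^2 + 18*r + 7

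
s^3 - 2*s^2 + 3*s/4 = s*(s - 3/2)*(s - 1/2)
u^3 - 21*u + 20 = (u - 4)*(u - 1)*(u + 5)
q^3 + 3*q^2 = q^2*(q + 3)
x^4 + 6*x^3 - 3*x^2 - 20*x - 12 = (x - 2)*(x + 1)^2*(x + 6)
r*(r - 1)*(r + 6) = r^3 + 5*r^2 - 6*r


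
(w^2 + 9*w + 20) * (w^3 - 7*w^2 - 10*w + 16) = w^5 + 2*w^4 - 53*w^3 - 214*w^2 - 56*w + 320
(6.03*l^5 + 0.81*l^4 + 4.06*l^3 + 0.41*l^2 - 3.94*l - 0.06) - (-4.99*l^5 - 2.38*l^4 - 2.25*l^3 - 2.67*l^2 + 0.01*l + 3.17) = 11.02*l^5 + 3.19*l^4 + 6.31*l^3 + 3.08*l^2 - 3.95*l - 3.23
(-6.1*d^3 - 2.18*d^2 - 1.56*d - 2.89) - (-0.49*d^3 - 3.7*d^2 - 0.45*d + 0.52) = -5.61*d^3 + 1.52*d^2 - 1.11*d - 3.41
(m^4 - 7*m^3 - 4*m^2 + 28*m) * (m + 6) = m^5 - m^4 - 46*m^3 + 4*m^2 + 168*m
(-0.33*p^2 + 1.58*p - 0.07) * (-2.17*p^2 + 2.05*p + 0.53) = 0.7161*p^4 - 4.1051*p^3 + 3.216*p^2 + 0.6939*p - 0.0371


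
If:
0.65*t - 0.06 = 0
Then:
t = 0.09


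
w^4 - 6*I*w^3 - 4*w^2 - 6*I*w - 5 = (w - 5*I)*(w - I)^2*(w + I)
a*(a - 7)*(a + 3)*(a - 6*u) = a^4 - 6*a^3*u - 4*a^3 + 24*a^2*u - 21*a^2 + 126*a*u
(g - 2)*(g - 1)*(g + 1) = g^3 - 2*g^2 - g + 2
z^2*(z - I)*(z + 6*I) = z^4 + 5*I*z^3 + 6*z^2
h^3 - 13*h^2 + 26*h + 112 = (h - 8)*(h - 7)*(h + 2)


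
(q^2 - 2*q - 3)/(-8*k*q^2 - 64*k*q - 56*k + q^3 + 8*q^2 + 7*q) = (q - 3)/(-8*k*q - 56*k + q^2 + 7*q)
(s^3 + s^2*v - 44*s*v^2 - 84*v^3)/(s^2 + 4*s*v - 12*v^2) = (s^2 - 5*s*v - 14*v^2)/(s - 2*v)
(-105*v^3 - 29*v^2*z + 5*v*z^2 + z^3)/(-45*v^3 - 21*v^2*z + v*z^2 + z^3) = (7*v + z)/(3*v + z)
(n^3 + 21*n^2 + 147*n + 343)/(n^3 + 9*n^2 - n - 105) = (n^2 + 14*n + 49)/(n^2 + 2*n - 15)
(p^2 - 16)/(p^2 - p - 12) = (p + 4)/(p + 3)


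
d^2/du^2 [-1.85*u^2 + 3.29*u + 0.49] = -3.70000000000000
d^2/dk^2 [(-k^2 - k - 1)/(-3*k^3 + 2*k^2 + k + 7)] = 2*(9*k^6 + 27*k^5 + 45*k^4 + 104*k^3 + 87*k^2 + 27*k + 29)/(27*k^9 - 54*k^8 + 9*k^7 - 161*k^6 + 249*k^5 + 36*k^4 + 356*k^3 - 315*k^2 - 147*k - 343)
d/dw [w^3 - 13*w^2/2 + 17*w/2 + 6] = 3*w^2 - 13*w + 17/2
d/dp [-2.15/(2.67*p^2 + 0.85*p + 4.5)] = (11.481*p + 1.8275)/(2.67*p^2 + 0.85*p + 4.5)^2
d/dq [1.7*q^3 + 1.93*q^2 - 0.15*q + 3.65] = 5.1*q^2 + 3.86*q - 0.15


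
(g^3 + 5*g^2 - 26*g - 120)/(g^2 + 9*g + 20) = (g^2 + g - 30)/(g + 5)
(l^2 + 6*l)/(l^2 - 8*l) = (l + 6)/(l - 8)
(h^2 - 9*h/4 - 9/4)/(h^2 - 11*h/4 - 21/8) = 2*(h - 3)/(2*h - 7)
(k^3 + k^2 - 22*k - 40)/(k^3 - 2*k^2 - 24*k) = (k^2 - 3*k - 10)/(k*(k - 6))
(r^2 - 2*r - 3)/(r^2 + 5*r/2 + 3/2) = 2*(r - 3)/(2*r + 3)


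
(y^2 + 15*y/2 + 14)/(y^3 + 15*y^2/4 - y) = 2*(2*y + 7)/(y*(4*y - 1))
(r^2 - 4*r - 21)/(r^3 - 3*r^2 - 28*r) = (r + 3)/(r*(r + 4))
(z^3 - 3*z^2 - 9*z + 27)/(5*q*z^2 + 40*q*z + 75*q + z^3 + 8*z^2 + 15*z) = (z^2 - 6*z + 9)/(5*q*z + 25*q + z^2 + 5*z)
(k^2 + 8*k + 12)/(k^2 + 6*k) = (k + 2)/k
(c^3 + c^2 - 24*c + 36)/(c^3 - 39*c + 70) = (c^2 + 3*c - 18)/(c^2 + 2*c - 35)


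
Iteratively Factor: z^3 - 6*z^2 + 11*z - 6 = (z - 2)*(z^2 - 4*z + 3) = (z - 2)*(z - 1)*(z - 3)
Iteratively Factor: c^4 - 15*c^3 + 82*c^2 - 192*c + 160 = (c - 4)*(c^3 - 11*c^2 + 38*c - 40) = (c - 4)^2*(c^2 - 7*c + 10) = (c - 5)*(c - 4)^2*(c - 2)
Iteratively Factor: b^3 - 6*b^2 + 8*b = (b)*(b^2 - 6*b + 8) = b*(b - 2)*(b - 4)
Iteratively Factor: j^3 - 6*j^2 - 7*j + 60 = (j - 4)*(j^2 - 2*j - 15) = (j - 4)*(j + 3)*(j - 5)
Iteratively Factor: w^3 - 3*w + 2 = (w - 1)*(w^2 + w - 2) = (w - 1)*(w + 2)*(w - 1)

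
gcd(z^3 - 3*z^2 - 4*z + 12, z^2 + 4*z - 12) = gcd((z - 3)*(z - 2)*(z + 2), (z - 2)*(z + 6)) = z - 2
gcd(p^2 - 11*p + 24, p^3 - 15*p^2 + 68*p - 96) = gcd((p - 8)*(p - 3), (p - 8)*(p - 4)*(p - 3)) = p^2 - 11*p + 24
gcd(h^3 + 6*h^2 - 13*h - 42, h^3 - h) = 1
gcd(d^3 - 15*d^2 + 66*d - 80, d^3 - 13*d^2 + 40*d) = d^2 - 13*d + 40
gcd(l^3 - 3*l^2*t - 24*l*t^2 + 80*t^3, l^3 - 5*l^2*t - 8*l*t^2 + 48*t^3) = l^2 - 8*l*t + 16*t^2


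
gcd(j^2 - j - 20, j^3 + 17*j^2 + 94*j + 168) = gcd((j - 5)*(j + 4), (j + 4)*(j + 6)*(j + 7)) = j + 4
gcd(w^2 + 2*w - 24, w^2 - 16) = w - 4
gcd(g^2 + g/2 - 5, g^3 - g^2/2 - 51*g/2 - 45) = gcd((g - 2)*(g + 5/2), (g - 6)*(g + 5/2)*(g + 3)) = g + 5/2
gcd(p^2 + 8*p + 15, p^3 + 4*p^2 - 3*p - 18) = p + 3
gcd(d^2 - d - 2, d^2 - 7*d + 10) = d - 2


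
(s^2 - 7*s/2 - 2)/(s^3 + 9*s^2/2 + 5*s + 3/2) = (s - 4)/(s^2 + 4*s + 3)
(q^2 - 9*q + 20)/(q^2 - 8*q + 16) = (q - 5)/(q - 4)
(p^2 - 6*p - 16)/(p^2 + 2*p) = (p - 8)/p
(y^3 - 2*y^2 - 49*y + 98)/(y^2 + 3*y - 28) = (y^2 - 9*y + 14)/(y - 4)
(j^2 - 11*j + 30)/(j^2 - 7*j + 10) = (j - 6)/(j - 2)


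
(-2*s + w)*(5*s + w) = -10*s^2 + 3*s*w + w^2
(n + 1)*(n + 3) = n^2 + 4*n + 3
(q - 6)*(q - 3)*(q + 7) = q^3 - 2*q^2 - 45*q + 126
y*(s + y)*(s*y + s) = s^2*y^2 + s^2*y + s*y^3 + s*y^2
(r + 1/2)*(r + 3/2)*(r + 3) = r^3 + 5*r^2 + 27*r/4 + 9/4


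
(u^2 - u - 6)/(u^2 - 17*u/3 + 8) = 3*(u + 2)/(3*u - 8)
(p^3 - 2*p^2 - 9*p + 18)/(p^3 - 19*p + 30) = (p + 3)/(p + 5)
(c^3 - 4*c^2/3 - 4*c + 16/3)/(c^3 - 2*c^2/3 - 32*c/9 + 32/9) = 3*(c - 2)/(3*c - 4)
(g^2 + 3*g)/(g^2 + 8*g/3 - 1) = 3*g/(3*g - 1)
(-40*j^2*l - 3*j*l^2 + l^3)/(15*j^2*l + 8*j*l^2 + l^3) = (-8*j + l)/(3*j + l)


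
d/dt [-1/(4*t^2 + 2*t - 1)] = 2*(4*t + 1)/(4*t^2 + 2*t - 1)^2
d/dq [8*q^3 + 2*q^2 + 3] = 4*q*(6*q + 1)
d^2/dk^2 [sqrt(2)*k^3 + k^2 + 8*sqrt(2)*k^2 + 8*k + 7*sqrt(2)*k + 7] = 6*sqrt(2)*k + 2 + 16*sqrt(2)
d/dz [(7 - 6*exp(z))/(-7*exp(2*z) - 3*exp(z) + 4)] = (-42*exp(2*z) + 98*exp(z) - 3)*exp(z)/(49*exp(4*z) + 42*exp(3*z) - 47*exp(2*z) - 24*exp(z) + 16)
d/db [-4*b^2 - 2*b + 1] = -8*b - 2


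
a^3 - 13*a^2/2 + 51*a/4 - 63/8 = (a - 7/2)*(a - 3/2)^2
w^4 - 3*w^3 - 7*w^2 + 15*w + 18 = (w - 3)^2*(w + 1)*(w + 2)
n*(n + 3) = n^2 + 3*n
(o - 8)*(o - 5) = o^2 - 13*o + 40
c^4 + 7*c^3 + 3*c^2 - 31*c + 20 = (c - 1)^2*(c + 4)*(c + 5)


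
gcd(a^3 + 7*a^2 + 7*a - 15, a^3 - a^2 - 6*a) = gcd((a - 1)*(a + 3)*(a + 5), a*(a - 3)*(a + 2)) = 1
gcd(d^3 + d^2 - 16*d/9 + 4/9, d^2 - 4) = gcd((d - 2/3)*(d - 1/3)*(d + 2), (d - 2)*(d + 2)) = d + 2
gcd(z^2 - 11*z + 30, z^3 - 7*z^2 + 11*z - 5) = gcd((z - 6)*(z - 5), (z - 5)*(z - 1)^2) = z - 5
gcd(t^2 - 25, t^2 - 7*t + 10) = t - 5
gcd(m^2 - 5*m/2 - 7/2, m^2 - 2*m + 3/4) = 1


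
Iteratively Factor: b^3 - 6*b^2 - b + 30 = (b + 2)*(b^2 - 8*b + 15) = (b - 5)*(b + 2)*(b - 3)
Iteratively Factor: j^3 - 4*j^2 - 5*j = (j - 5)*(j^2 + j) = (j - 5)*(j + 1)*(j)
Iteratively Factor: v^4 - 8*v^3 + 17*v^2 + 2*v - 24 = (v - 2)*(v^3 - 6*v^2 + 5*v + 12) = (v - 3)*(v - 2)*(v^2 - 3*v - 4) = (v - 4)*(v - 3)*(v - 2)*(v + 1)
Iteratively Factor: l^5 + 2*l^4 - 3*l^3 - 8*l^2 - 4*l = (l - 2)*(l^4 + 4*l^3 + 5*l^2 + 2*l) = l*(l - 2)*(l^3 + 4*l^2 + 5*l + 2) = l*(l - 2)*(l + 2)*(l^2 + 2*l + 1) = l*(l - 2)*(l + 1)*(l + 2)*(l + 1)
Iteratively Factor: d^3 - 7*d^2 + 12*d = (d)*(d^2 - 7*d + 12) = d*(d - 3)*(d - 4)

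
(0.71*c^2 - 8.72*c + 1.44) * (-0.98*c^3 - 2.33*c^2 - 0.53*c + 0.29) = -0.6958*c^5 + 6.8913*c^4 + 18.5301*c^3 + 1.4723*c^2 - 3.292*c + 0.4176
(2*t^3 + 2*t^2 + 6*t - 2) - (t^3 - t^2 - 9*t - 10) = t^3 + 3*t^2 + 15*t + 8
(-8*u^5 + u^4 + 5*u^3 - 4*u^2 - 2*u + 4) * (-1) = 8*u^5 - u^4 - 5*u^3 + 4*u^2 + 2*u - 4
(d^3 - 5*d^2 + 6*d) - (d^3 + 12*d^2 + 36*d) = -17*d^2 - 30*d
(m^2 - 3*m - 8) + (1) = m^2 - 3*m - 7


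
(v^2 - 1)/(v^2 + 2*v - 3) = (v + 1)/(v + 3)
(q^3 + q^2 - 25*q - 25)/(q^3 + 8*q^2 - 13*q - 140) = (q^2 - 4*q - 5)/(q^2 + 3*q - 28)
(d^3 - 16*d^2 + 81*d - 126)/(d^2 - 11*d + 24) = (d^2 - 13*d + 42)/(d - 8)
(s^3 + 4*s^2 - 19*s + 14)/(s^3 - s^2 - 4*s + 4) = (s + 7)/(s + 2)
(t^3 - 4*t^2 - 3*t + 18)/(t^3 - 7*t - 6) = (t - 3)/(t + 1)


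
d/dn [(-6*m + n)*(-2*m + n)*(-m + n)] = 20*m^2 - 18*m*n + 3*n^2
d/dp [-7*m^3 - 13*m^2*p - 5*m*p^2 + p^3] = -13*m^2 - 10*m*p + 3*p^2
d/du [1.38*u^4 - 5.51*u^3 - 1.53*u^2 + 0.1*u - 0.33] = 5.52*u^3 - 16.53*u^2 - 3.06*u + 0.1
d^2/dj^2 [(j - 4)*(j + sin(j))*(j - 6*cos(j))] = -j^2*sin(j) + 6*j^2*cos(j) + 28*j*sin(j) + 12*j*sin(2*j) - 20*j*cos(j) + 6*j - 46*sin(j) - 48*sin(2*j) - 20*cos(j) - 12*cos(2*j) - 8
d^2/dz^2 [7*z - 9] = 0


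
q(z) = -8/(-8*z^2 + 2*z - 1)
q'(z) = -8*(16*z - 2)/(-8*z^2 + 2*z - 1)^2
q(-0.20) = 4.65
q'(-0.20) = 14.06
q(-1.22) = 0.52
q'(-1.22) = 0.73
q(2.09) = 0.25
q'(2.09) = -0.25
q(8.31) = 0.01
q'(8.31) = -0.00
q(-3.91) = 0.06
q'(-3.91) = 0.03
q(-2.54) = 0.14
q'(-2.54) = 0.10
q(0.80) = 1.77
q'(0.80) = -4.23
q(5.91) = 0.03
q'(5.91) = -0.01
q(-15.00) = 0.00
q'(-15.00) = 0.00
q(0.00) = 8.00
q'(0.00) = 16.00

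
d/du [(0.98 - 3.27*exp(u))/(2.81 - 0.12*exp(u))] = -9.0711*exp(u)/(0.12*exp(u) - 2.81)^2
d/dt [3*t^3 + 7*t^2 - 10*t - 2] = 9*t^2 + 14*t - 10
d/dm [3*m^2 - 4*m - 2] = 6*m - 4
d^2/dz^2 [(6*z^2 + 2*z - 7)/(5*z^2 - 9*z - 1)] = 2*(320*z^3 - 435*z^2 + 975*z - 614)/(125*z^6 - 675*z^5 + 1140*z^4 - 459*z^3 - 228*z^2 - 27*z - 1)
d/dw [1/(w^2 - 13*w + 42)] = (13 - 2*w)/(w^2 - 13*w + 42)^2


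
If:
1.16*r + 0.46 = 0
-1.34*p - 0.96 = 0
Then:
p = -0.72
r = -0.40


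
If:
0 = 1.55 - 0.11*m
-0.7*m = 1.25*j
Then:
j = -7.89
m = 14.09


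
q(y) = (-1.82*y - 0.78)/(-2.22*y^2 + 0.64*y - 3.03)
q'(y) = (-1.82*y - 0.78)*(4.44*y - 0.64)/(-2.22*y^2 + 0.64*y - 3.03)^2 - 1.82/(-2.22*y^2 + 0.64*y - 3.03)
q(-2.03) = -0.22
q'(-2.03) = -0.02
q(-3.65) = -0.17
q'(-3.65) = -0.03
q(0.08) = 0.31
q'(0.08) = 0.64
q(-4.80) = -0.14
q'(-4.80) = -0.02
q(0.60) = 0.54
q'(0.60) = 0.21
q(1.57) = 0.49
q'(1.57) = -0.17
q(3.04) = 0.29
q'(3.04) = -0.09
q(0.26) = 0.42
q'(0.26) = 0.53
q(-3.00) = -0.19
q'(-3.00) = -0.03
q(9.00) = 0.10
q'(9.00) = -0.01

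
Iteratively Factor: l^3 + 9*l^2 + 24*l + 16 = (l + 4)*(l^2 + 5*l + 4) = (l + 4)^2*(l + 1)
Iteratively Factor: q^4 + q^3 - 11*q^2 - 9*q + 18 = (q - 1)*(q^3 + 2*q^2 - 9*q - 18) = (q - 1)*(q + 3)*(q^2 - q - 6) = (q - 3)*(q - 1)*(q + 3)*(q + 2)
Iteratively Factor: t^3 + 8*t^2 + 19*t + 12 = (t + 4)*(t^2 + 4*t + 3) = (t + 1)*(t + 4)*(t + 3)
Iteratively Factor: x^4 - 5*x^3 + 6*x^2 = (x)*(x^3 - 5*x^2 + 6*x) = x*(x - 2)*(x^2 - 3*x) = x*(x - 3)*(x - 2)*(x)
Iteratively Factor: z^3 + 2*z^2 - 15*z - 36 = (z + 3)*(z^2 - z - 12) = (z - 4)*(z + 3)*(z + 3)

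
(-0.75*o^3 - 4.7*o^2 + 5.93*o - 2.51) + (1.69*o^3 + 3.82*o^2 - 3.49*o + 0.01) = 0.94*o^3 - 0.88*o^2 + 2.44*o - 2.5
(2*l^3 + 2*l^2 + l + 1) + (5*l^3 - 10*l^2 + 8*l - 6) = 7*l^3 - 8*l^2 + 9*l - 5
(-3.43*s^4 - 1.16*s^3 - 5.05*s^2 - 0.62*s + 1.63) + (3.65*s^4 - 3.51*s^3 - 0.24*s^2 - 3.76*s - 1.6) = 0.22*s^4 - 4.67*s^3 - 5.29*s^2 - 4.38*s + 0.0299999999999998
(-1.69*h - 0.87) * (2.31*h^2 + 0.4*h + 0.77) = -3.9039*h^3 - 2.6857*h^2 - 1.6493*h - 0.6699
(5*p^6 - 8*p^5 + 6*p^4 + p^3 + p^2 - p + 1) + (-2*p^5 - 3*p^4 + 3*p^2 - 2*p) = 5*p^6 - 10*p^5 + 3*p^4 + p^3 + 4*p^2 - 3*p + 1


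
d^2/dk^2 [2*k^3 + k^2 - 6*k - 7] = 12*k + 2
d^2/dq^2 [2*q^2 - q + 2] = 4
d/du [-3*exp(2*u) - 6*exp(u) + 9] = -6*(exp(u) + 1)*exp(u)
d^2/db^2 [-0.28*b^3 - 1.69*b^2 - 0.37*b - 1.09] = -1.68*b - 3.38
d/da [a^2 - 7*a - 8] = 2*a - 7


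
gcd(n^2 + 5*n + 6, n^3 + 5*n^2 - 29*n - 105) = n + 3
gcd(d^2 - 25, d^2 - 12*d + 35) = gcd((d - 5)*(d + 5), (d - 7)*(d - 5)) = d - 5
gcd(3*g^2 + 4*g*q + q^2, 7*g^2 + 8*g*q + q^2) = g + q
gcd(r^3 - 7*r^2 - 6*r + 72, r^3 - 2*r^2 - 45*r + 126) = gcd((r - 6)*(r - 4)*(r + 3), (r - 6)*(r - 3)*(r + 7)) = r - 6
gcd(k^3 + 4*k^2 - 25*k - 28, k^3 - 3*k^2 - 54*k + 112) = k + 7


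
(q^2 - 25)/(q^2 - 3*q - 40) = (q - 5)/(q - 8)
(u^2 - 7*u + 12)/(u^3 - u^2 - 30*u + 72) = 1/(u + 6)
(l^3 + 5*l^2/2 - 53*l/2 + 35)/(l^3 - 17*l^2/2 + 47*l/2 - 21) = (2*l^2 + 9*l - 35)/(2*l^2 - 13*l + 21)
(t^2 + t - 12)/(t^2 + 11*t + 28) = (t - 3)/(t + 7)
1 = 1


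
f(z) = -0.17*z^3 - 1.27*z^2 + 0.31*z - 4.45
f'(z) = -0.51*z^2 - 2.54*z + 0.31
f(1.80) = -9.00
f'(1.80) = -5.91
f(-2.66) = -11.06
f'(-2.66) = 3.46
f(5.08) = -57.94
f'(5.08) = -25.75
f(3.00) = -19.54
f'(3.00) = -11.90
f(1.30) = -6.57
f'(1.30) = -3.85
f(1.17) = -6.10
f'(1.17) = -3.36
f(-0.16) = -4.53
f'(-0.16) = 0.70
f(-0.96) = -5.77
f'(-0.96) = 2.28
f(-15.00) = 278.90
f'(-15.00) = -76.34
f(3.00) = -19.54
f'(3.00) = -11.90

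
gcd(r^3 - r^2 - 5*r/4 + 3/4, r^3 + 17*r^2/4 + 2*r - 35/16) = r - 1/2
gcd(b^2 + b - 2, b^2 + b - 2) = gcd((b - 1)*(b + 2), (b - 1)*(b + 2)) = b^2 + b - 2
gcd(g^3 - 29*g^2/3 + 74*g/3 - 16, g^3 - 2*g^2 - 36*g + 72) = g - 6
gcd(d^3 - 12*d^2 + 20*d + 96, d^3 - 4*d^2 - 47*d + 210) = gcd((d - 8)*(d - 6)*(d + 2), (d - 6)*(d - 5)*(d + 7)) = d - 6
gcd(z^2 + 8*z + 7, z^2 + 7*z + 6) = z + 1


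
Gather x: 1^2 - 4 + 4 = 1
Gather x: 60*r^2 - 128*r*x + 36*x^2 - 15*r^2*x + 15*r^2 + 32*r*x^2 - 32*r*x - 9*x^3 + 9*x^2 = 75*r^2 - 9*x^3 + x^2*(32*r + 45) + x*(-15*r^2 - 160*r)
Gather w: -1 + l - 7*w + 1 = l - 7*w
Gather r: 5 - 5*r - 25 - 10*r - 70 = -15*r - 90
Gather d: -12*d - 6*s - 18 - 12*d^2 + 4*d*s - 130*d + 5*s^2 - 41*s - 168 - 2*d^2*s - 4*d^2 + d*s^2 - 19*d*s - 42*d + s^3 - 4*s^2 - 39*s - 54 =d^2*(-2*s - 16) + d*(s^2 - 15*s - 184) + s^3 + s^2 - 86*s - 240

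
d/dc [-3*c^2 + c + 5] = 1 - 6*c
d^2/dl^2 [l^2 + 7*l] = 2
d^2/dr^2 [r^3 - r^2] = 6*r - 2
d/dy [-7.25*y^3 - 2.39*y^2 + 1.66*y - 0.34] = -21.75*y^2 - 4.78*y + 1.66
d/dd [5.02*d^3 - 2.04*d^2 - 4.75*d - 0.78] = 15.06*d^2 - 4.08*d - 4.75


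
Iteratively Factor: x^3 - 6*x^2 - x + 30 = (x + 2)*(x^2 - 8*x + 15) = (x - 5)*(x + 2)*(x - 3)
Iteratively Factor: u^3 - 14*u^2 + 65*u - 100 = (u - 5)*(u^2 - 9*u + 20) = (u - 5)^2*(u - 4)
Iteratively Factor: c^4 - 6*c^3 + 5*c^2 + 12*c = (c - 4)*(c^3 - 2*c^2 - 3*c) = c*(c - 4)*(c^2 - 2*c - 3) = c*(c - 4)*(c - 3)*(c + 1)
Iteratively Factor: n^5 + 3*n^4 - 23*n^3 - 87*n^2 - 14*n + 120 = (n + 4)*(n^4 - n^3 - 19*n^2 - 11*n + 30) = (n + 2)*(n + 4)*(n^3 - 3*n^2 - 13*n + 15) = (n + 2)*(n + 3)*(n + 4)*(n^2 - 6*n + 5) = (n - 5)*(n + 2)*(n + 3)*(n + 4)*(n - 1)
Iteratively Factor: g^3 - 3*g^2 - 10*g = (g - 5)*(g^2 + 2*g) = (g - 5)*(g + 2)*(g)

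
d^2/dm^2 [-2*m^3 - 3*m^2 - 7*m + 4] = -12*m - 6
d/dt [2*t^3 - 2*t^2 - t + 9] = 6*t^2 - 4*t - 1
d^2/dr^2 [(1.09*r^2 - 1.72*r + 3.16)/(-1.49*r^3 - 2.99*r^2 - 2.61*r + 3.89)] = (-4.839818*r^6 + 22.911432*r^5 - 12.776154*r^4 - 279.309712*r^3 - 199.67373*r^2 - 137.823048*r - 114.623026)/(3.307949*r^9 + 19.914297*r^8 + 57.34563*r^7 + 70.589198*r^6 - 3.53096400000002*r^5 - 133.993356*r^4 - 96.722958*r^3 + 56.23773*r^2 + 118.484343*r - 58.863869)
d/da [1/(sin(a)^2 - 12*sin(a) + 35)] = 2*(6 - sin(a))*cos(a)/(sin(a)^2 - 12*sin(a) + 35)^2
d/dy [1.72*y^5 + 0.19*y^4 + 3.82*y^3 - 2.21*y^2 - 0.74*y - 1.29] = 8.6*y^4 + 0.76*y^3 + 11.46*y^2 - 4.42*y - 0.74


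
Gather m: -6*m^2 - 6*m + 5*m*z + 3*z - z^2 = -6*m^2 + m*(5*z - 6) - z^2 + 3*z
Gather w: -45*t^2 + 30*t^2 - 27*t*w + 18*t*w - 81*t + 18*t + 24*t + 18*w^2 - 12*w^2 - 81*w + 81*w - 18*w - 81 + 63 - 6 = -15*t^2 - 39*t + 6*w^2 + w*(-9*t - 18) - 24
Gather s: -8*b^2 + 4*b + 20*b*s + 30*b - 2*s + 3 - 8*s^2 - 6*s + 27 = -8*b^2 + 34*b - 8*s^2 + s*(20*b - 8) + 30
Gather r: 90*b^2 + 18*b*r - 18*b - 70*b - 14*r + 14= 90*b^2 - 88*b + r*(18*b - 14) + 14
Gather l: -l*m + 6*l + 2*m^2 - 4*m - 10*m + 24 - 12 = l*(6 - m) + 2*m^2 - 14*m + 12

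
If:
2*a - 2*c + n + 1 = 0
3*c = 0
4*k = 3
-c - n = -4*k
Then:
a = -2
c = 0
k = 3/4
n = 3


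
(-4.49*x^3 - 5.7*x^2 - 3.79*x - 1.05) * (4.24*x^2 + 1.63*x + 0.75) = -19.0376*x^5 - 31.4867*x^4 - 28.7281*x^3 - 14.9047*x^2 - 4.554*x - 0.7875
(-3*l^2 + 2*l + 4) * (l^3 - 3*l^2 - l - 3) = -3*l^5 + 11*l^4 + l^3 - 5*l^2 - 10*l - 12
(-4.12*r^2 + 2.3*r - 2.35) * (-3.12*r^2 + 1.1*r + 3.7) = 12.8544*r^4 - 11.708*r^3 - 5.382*r^2 + 5.925*r - 8.695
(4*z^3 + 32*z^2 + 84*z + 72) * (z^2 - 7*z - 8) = 4*z^5 + 4*z^4 - 172*z^3 - 772*z^2 - 1176*z - 576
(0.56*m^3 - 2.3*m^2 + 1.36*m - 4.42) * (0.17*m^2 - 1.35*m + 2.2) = 0.0952*m^5 - 1.147*m^4 + 4.5682*m^3 - 7.6474*m^2 + 8.959*m - 9.724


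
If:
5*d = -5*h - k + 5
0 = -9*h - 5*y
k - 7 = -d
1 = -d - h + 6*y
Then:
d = -93/211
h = -10/211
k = 1570/211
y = 18/211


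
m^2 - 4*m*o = m*(m - 4*o)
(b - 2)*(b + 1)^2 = b^3 - 3*b - 2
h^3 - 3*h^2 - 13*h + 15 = (h - 5)*(h - 1)*(h + 3)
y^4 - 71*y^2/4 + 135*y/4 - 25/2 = (y - 5/2)*(y - 2)*(y - 1/2)*(y + 5)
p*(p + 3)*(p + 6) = p^3 + 9*p^2 + 18*p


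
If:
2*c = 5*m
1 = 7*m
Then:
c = 5/14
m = 1/7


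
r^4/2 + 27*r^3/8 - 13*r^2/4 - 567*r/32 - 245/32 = (r/2 + 1/4)*(r - 5/2)*(r + 7/4)*(r + 7)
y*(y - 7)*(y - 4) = y^3 - 11*y^2 + 28*y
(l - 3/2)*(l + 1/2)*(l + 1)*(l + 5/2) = l^4 + 5*l^3/2 - 7*l^2/4 - 41*l/8 - 15/8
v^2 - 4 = (v - 2)*(v + 2)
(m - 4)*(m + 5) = m^2 + m - 20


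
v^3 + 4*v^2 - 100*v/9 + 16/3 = (v - 4/3)*(v - 2/3)*(v + 6)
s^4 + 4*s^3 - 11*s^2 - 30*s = s*(s - 3)*(s + 2)*(s + 5)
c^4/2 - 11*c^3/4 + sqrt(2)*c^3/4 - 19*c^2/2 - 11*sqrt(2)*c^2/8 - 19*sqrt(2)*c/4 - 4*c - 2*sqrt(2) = (c/2 + 1)*(c - 8)*(c + 1/2)*(c + sqrt(2)/2)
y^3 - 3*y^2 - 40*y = y*(y - 8)*(y + 5)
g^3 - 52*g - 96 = (g - 8)*(g + 2)*(g + 6)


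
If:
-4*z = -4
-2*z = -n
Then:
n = 2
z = 1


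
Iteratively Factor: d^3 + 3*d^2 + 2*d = (d)*(d^2 + 3*d + 2) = d*(d + 1)*(d + 2)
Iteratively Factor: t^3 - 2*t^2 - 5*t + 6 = (t - 3)*(t^2 + t - 2) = (t - 3)*(t - 1)*(t + 2)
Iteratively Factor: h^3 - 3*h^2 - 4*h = (h + 1)*(h^2 - 4*h) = h*(h + 1)*(h - 4)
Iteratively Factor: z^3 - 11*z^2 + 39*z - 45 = (z - 3)*(z^2 - 8*z + 15) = (z - 5)*(z - 3)*(z - 3)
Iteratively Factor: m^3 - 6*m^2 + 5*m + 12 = (m - 3)*(m^2 - 3*m - 4) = (m - 4)*(m - 3)*(m + 1)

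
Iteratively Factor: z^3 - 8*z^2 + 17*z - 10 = (z - 5)*(z^2 - 3*z + 2) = (z - 5)*(z - 1)*(z - 2)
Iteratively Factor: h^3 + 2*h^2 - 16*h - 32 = (h - 4)*(h^2 + 6*h + 8) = (h - 4)*(h + 4)*(h + 2)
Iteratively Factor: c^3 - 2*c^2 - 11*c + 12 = (c - 1)*(c^2 - c - 12) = (c - 4)*(c - 1)*(c + 3)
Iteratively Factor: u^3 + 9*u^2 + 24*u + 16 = (u + 4)*(u^2 + 5*u + 4) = (u + 4)^2*(u + 1)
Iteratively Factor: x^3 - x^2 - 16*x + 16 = (x + 4)*(x^2 - 5*x + 4) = (x - 4)*(x + 4)*(x - 1)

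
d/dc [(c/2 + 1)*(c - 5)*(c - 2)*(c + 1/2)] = 2*c^3 - 27*c^2/4 - 13*c/2 + 9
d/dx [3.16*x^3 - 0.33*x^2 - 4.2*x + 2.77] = 9.48*x^2 - 0.66*x - 4.2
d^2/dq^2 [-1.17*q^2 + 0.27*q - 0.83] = -2.34000000000000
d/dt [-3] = 0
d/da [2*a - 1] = 2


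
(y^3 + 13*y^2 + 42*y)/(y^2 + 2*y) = (y^2 + 13*y + 42)/(y + 2)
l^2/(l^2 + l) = l/(l + 1)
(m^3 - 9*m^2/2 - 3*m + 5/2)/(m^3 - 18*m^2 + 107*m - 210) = (2*m^2 + m - 1)/(2*(m^2 - 13*m + 42))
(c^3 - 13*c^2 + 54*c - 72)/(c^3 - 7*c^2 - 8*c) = (-c^3 + 13*c^2 - 54*c + 72)/(c*(-c^2 + 7*c + 8))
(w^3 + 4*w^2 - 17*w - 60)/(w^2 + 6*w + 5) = (w^2 - w - 12)/(w + 1)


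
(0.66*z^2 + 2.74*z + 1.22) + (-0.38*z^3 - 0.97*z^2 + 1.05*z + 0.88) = -0.38*z^3 - 0.31*z^2 + 3.79*z + 2.1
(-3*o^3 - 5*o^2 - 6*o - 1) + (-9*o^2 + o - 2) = -3*o^3 - 14*o^2 - 5*o - 3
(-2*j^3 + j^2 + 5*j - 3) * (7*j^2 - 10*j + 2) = -14*j^5 + 27*j^4 + 21*j^3 - 69*j^2 + 40*j - 6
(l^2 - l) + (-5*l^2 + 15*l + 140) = -4*l^2 + 14*l + 140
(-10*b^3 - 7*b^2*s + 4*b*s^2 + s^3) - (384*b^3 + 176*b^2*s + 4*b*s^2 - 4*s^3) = -394*b^3 - 183*b^2*s + 5*s^3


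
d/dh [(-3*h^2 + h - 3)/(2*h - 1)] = (-6*h^2 + 6*h + 5)/(4*h^2 - 4*h + 1)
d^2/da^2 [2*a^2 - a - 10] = 4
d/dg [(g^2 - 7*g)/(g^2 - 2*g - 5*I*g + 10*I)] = (g^2*(5 - 5*I) + 20*I*g - 70*I)/(g^4 + g^3*(-4 - 10*I) + g^2*(-21 + 40*I) + g*(100 - 40*I) - 100)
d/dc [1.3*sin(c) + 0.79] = 1.3*cos(c)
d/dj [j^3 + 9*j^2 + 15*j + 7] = 3*j^2 + 18*j + 15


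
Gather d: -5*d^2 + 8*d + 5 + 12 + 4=-5*d^2 + 8*d + 21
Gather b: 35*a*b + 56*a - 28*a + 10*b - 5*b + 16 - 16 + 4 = 28*a + b*(35*a + 5) + 4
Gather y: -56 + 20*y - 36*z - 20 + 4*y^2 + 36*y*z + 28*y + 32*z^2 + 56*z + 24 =4*y^2 + y*(36*z + 48) + 32*z^2 + 20*z - 52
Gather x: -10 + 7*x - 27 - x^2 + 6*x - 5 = -x^2 + 13*x - 42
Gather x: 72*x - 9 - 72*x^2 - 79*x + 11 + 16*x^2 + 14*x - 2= -56*x^2 + 7*x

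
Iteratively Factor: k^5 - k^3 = (k)*(k^4 - k^2) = k*(k - 1)*(k^3 + k^2) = k^2*(k - 1)*(k^2 + k) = k^3*(k - 1)*(k + 1)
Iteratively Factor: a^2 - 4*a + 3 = (a - 1)*(a - 3)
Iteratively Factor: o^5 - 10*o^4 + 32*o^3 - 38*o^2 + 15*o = (o - 1)*(o^4 - 9*o^3 + 23*o^2 - 15*o) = (o - 1)^2*(o^3 - 8*o^2 + 15*o) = (o - 5)*(o - 1)^2*(o^2 - 3*o) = o*(o - 5)*(o - 1)^2*(o - 3)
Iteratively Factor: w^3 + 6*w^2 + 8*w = (w + 4)*(w^2 + 2*w) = (w + 2)*(w + 4)*(w)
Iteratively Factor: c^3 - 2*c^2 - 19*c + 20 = (c + 4)*(c^2 - 6*c + 5) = (c - 1)*(c + 4)*(c - 5)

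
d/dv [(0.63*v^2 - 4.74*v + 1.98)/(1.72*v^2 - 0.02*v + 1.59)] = (8.1402*v^2 - 4.8078*v - 7.497)/(2.9584*v^4 - 0.0688*v^3 + 5.47*v^2 - 0.0636*v + 2.5281)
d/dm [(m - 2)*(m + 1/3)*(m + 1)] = 3*m^2 - 4*m/3 - 7/3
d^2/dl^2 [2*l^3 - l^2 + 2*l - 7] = 12*l - 2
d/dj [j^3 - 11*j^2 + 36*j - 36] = 3*j^2 - 22*j + 36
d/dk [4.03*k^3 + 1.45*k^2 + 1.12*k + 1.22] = 12.09*k^2 + 2.9*k + 1.12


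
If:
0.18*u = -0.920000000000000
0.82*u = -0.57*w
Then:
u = -5.11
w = 7.35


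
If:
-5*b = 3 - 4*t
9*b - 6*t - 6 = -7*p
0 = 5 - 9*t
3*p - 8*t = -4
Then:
No Solution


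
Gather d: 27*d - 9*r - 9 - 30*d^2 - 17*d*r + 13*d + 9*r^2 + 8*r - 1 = -30*d^2 + d*(40 - 17*r) + 9*r^2 - r - 10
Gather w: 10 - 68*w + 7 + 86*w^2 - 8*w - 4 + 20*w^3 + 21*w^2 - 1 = 20*w^3 + 107*w^2 - 76*w + 12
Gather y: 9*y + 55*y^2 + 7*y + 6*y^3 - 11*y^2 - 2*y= 6*y^3 + 44*y^2 + 14*y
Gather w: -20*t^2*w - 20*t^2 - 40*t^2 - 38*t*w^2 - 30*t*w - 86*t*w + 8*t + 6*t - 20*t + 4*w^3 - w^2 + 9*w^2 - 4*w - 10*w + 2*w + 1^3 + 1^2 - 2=-60*t^2 - 6*t + 4*w^3 + w^2*(8 - 38*t) + w*(-20*t^2 - 116*t - 12)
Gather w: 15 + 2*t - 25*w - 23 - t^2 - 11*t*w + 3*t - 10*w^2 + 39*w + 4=-t^2 + 5*t - 10*w^2 + w*(14 - 11*t) - 4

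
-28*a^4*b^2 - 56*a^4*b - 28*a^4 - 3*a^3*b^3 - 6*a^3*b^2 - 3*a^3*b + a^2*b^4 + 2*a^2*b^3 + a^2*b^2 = (-7*a + b)*(4*a + b)*(a*b + a)^2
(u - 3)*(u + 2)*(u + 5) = u^3 + 4*u^2 - 11*u - 30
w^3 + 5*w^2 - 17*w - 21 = (w - 3)*(w + 1)*(w + 7)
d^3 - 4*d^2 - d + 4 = (d - 4)*(d - 1)*(d + 1)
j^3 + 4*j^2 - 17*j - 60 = (j - 4)*(j + 3)*(j + 5)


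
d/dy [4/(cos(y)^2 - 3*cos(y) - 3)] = 4*(2*cos(y) - 3)*sin(y)/(sin(y)^2 + 3*cos(y) + 2)^2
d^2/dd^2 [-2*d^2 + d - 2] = -4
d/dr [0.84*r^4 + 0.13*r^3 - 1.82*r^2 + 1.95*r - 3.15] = 3.36*r^3 + 0.39*r^2 - 3.64*r + 1.95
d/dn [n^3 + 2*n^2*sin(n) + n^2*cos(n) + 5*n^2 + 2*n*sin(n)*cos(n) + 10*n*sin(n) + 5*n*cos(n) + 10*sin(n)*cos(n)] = -n^2*sin(n) + 2*n^2*cos(n) + 3*n^2 - n*sin(n) + 12*n*cos(n) + 2*n*cos(2*n) + 10*n + 10*sin(n) + sin(2*n) + 5*cos(n) + 10*cos(2*n)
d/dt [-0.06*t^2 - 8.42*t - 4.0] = -0.12*t - 8.42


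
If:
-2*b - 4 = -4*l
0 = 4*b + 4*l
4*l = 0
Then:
No Solution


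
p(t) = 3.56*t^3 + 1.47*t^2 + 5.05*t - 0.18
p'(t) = 10.68*t^2 + 2.94*t + 5.05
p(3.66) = 212.53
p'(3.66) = 158.88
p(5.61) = 702.96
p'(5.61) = 357.67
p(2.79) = 102.67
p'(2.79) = 96.39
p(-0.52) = -2.91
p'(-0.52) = 6.41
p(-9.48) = -2948.96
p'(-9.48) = 936.99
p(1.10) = 11.89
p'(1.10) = 21.21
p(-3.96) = -218.20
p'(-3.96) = 160.89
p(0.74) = 5.80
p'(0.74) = 13.07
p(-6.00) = -746.52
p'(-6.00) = 371.89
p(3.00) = 124.32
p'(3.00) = 109.99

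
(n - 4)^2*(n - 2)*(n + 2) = n^4 - 8*n^3 + 12*n^2 + 32*n - 64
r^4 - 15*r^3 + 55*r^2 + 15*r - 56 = (r - 8)*(r - 7)*(r - 1)*(r + 1)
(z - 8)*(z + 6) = z^2 - 2*z - 48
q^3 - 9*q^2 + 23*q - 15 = (q - 5)*(q - 3)*(q - 1)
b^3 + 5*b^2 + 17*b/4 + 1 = (b + 1/2)^2*(b + 4)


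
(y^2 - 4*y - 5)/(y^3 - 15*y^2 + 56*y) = (y^2 - 4*y - 5)/(y*(y^2 - 15*y + 56))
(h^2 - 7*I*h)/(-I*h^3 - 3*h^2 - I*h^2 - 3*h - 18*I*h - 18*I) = h*(I*h + 7)/(h^3 + h^2*(1 - 3*I) + 3*h*(6 - I) + 18)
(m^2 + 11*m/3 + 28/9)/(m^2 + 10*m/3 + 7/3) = (m + 4/3)/(m + 1)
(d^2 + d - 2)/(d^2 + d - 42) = (d^2 + d - 2)/(d^2 + d - 42)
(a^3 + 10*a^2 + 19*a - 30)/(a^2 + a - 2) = (a^2 + 11*a + 30)/(a + 2)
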